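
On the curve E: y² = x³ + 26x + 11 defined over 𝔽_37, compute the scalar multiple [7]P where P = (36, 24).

(18, 24)

Repeated addition: build up to 7P.
2P: tangent at (36, 24): λ = (3·36² + 26)/(2·24) ≡ 29/11. 11⁻¹ ≡ 27 (mod 37), so λ ≡ 29·27 ≡ 6.
  x = λ² - 36 - 36 = 36 - 72 ≡ 1; y = λ·(36 - 1) - 24 ≡ 1. → (1, 1)
3P: (1, 1) + (36, 24). λ = (24 - 1)/(36 - 1) ≡ 23/35 mod 37. 35⁻¹ ≡ 18 (mod 37), so λ ≡ 7.
  x = λ² - 1 - 36 = 49 - 37 ≡ 12; y = λ·(1 - 12) - 1 ≡ 33. → (12, 33)
4P: (12, 33) + (36, 24). λ = (24 - 33)/(36 - 12) ≡ 28/24 mod 37. 24⁻¹ ≡ 17 (mod 37), so λ ≡ 32.
  x = λ² - 12 - 36 = 1024 - 48 ≡ 14; y = λ·(12 - 14) - 33 ≡ 14. → (14, 14)
5P: (14, 14) + (36, 24). λ = (24 - 14)/(36 - 14) ≡ 10/22 mod 37. 22⁻¹ ≡ 32 (mod 37), so λ ≡ 24.
  x = λ² - 14 - 36 = 576 - 50 ≡ 8; y = λ·(14 - 8) - 14 ≡ 19. → (8, 19)
6P: (8, 19) + (36, 24). λ = (24 - 19)/(36 - 8) ≡ 5/28 mod 37. 28⁻¹ ≡ 4 (mod 37), so λ ≡ 20.
  x = λ² - 8 - 36 = 400 - 44 ≡ 23; y = λ·(8 - 23) - 19 ≡ 14. → (23, 14)
7P: (23, 14) + (36, 24). λ = (24 - 14)/(36 - 23) ≡ 10/13 mod 37. 13⁻¹ ≡ 20 (mod 37) since 13·20 = 260 ≡ 1, so λ ≡ 15.
  x = λ² - 23 - 36 = 225 - 59 ≡ 18; y = λ·(23 - 18) - 14 ≡ 24. → (18, 24)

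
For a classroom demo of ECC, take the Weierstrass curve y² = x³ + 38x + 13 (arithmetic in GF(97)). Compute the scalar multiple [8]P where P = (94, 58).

Repeated addition: build up to 8P.
2P: tangent at (94, 58): λ = (3·94² + 38)/(2·58) ≡ 65/19. 19⁻¹ ≡ 46 (mod 97) since 19·46 = 874 ≡ 1, so λ ≡ 65·46 ≡ 80.
  x = λ² - 94 - 94 = 6400 - 188 ≡ 4; y = λ·(94 - 4) - 58 ≡ 61. → (4, 61)
3P: (4, 61) + (94, 58). λ = (58 - 61)/(94 - 4) ≡ 94/90 mod 97. 90⁻¹ ≡ 83 (mod 97), so λ ≡ 42.
  x = λ² - 4 - 94 = 1764 - 98 ≡ 17; y = λ·(4 - 17) - 61 ≡ 72. → (17, 72)
4P: (17, 72) + (94, 58). λ = (58 - 72)/(94 - 17) ≡ 83/77 mod 97. 77⁻¹ ≡ 63 (mod 97) since 77·63 = 4851 ≡ 1, so λ ≡ 88.
  x = λ² - 17 - 94 = 7744 - 111 ≡ 67; y = λ·(17 - 67) - 72 ≡ 87. → (67, 87)
5P: (67, 87) + (94, 58). λ = (58 - 87)/(94 - 67) ≡ 68/27 mod 97. 27⁻¹ ≡ 18 (mod 97), so λ ≡ 60.
  x = λ² - 67 - 94 = 3600 - 161 ≡ 44; y = λ·(67 - 44) - 87 ≡ 32. → (44, 32)
6P: (44, 32) + (94, 58). λ = (58 - 32)/(94 - 44) ≡ 26/50 mod 97. 50⁻¹ ≡ 33 (mod 97) since 50·33 = 1650 ≡ 1, so λ ≡ 82.
  x = λ² - 44 - 94 = 6724 - 138 ≡ 87; y = λ·(44 - 87) - 32 ≡ 31. → (87, 31)
7P: (87, 31) + (94, 58). λ = (58 - 31)/(94 - 87) ≡ 27/7 mod 97. 7⁻¹ ≡ 14 (mod 97), so λ ≡ 87.
  x = λ² - 87 - 94 = 7569 - 181 ≡ 16; y = λ·(87 - 16) - 31 ≡ 35. → (16, 35)
8P: (16, 35) + (94, 58). λ = (58 - 35)/(94 - 16) ≡ 23/78 mod 97. 78⁻¹ ≡ 51 (mod 97), so λ ≡ 9.
  x = λ² - 16 - 94 = 81 - 110 ≡ 68; y = λ·(16 - 68) - 35 ≡ 79. → (68, 79)

(68, 79)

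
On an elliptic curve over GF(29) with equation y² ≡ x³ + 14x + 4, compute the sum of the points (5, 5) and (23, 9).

(5, 5) + (23, 9). λ = (9 - 5)/(23 - 5) ≡ 4/18 mod 29. 18⁻¹ ≡ 21 (mod 29), so λ ≡ 26.
  x = λ² - 5 - 23 = 676 - 28 ≡ 10; y = λ·(5 - 10) - 5 ≡ 10. → (10, 10)

(10, 10)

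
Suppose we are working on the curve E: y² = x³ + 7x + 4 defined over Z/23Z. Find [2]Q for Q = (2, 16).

tangent at (2, 16): λ = (3·2² + 7)/(2·16) ≡ 19/9. 9⁻¹ ≡ 18 (mod 23), so λ ≡ 19·18 ≡ 20.
  x = λ² - 2 - 2 = 400 - 4 ≡ 5; y = λ·(2 - 5) - 16 ≡ 16. → (5, 16)

(5, 16)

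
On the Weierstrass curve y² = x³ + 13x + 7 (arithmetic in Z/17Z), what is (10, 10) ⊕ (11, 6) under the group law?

(10, 10) + (11, 6). λ = (6 - 10)/(11 - 10) ≡ 13/1 mod 17. 1⁻¹ ≡ 1 (mod 17), so λ ≡ 13.
  x = λ² - 10 - 11 = 169 - 21 ≡ 12; y = λ·(10 - 12) - 10 ≡ 15. → (12, 15)

(12, 15)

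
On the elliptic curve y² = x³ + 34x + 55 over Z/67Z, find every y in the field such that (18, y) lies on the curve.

x³ + 34x + 55 = 6499 ≡ 0 (mod 67).
Only y = 0 satisfies y² ≡ 0.

0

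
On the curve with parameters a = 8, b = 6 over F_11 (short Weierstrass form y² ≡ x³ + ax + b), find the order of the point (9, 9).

2P: tangent at (9, 9): λ = (3·9² + 8)/(2·9) ≡ 9/7. 7⁻¹ ≡ 8 (mod 11), so λ ≡ 9·8 ≡ 6.
  x = λ² - 9 - 9 = 36 - 18 ≡ 7; y = λ·(9 - 7) - 9 ≡ 3. → (7, 3)
3P: (7, 3) + (9, 9). λ = (9 - 3)/(9 - 7) ≡ 6/2 mod 11. 2⁻¹ ≡ 6 (mod 11) since 2·6 = 12 ≡ 1, so λ ≡ 3.
  x = λ² - 7 - 9 = 9 - 16 ≡ 4; y = λ·(7 - 4) - 3 ≡ 6. → (4, 6)
4P: (4, 6) + (9, 9). λ = (9 - 6)/(9 - 4) ≡ 3/5 mod 11. 5⁻¹ ≡ 9 (mod 11), so λ ≡ 5.
  x = λ² - 4 - 9 = 25 - 13 ≡ 1; y = λ·(4 - 1) - 6 ≡ 9. → (1, 9)
5P: (1, 9) + (9, 9). λ = (9 - 9)/(9 - 1) ≡ 0/8 mod 11. 8⁻¹ ≡ 7 (mod 11), so λ ≡ 0.
  x = λ² - 1 - 9 = 0 - 10 ≡ 1; y = λ·(1 - 1) - 9 ≡ 2. → (1, 2)
6P: (1, 2) + (9, 9). λ = (9 - 2)/(9 - 1) ≡ 7/8 mod 11. 8⁻¹ ≡ 7 (mod 11), so λ ≡ 5.
  x = λ² - 1 - 9 = 25 - 10 ≡ 4; y = λ·(1 - 4) - 2 ≡ 5. → (4, 5)
7P: (4, 5) + (9, 9). λ = (9 - 5)/(9 - 4) ≡ 4/5 mod 11. 5⁻¹ ≡ 9 (mod 11) since 5·9 = 45 ≡ 1, so λ ≡ 3.
  x = λ² - 4 - 9 = 9 - 13 ≡ 7; y = λ·(4 - 7) - 5 ≡ 8. → (7, 8)
8P: (7, 8) + (9, 9). λ = (9 - 8)/(9 - 7) ≡ 1/2 mod 11. 2⁻¹ ≡ 6 (mod 11), so λ ≡ 6.
  x = λ² - 7 - 9 = 36 - 16 ≡ 9; y = λ·(7 - 9) - 8 ≡ 2. → (9, 2)
9P: (9, 2) + (9, 9): same x and y₁ ≡ -y₂, so the sum is the point at infinity.
9P = the point at infinity, so the order is 9.

9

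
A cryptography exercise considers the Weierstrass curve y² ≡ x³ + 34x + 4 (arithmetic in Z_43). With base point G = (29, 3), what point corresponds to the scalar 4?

Repeated addition: build up to 4G.
2G: tangent at (29, 3): λ = (3·29² + 34)/(2·3) ≡ 20/6. 6⁻¹ ≡ 36 (mod 43), so λ ≡ 20·36 ≡ 32.
  x = λ² - 29 - 29 = 1024 - 58 ≡ 20; y = λ·(29 - 20) - 3 ≡ 27. → (20, 27)
3G: (20, 27) + (29, 3). λ = (3 - 27)/(29 - 20) ≡ 19/9 mod 43. 9⁻¹ ≡ 24 (mod 43), so λ ≡ 26.
  x = λ² - 20 - 29 = 676 - 49 ≡ 25; y = λ·(20 - 25) - 27 ≡ 15. → (25, 15)
4G: (25, 15) + (29, 3). λ = (3 - 15)/(29 - 25) ≡ 31/4 mod 43. 4⁻¹ ≡ 11 (mod 43), so λ ≡ 40.
  x = λ² - 25 - 29 = 1600 - 54 ≡ 41; y = λ·(25 - 41) - 15 ≡ 33. → (41, 33)

(41, 33)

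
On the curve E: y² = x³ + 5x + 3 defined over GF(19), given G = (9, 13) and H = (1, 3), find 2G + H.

First 2G:
Repeated addition: build up to 2G.
2G: tangent at (9, 13): λ = (3·9² + 5)/(2·13) ≡ 1/7. 7⁻¹ ≡ 11 (mod 19) since 7·11 = 77 ≡ 1, so λ ≡ 1·11 ≡ 11.
  x = λ² - 9 - 9 = 121 - 18 ≡ 8; y = λ·(9 - 8) - 13 ≡ 17. → (8, 17)
2G = (8, 17).
Finally 2G + H:
(8, 17) + (1, 3). λ = (3 - 17)/(1 - 8) ≡ 5/12 mod 19. 12⁻¹ ≡ 8 (mod 19), so λ ≡ 2.
  x = λ² - 8 - 1 = 4 - 9 ≡ 14; y = λ·(8 - 14) - 17 ≡ 9. → (14, 9)

(14, 9)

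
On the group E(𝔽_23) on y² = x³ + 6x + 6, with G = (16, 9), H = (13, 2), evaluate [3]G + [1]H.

First 3G:
Repeated addition: build up to 3G.
2G: tangent at (16, 9): λ = (3·16² + 6)/(2·9) ≡ 15/18. 18⁻¹ ≡ 9 (mod 23) since 18·9 = 162 ≡ 1, so λ ≡ 15·9 ≡ 20.
  x = λ² - 16 - 16 = 400 - 32 ≡ 0; y = λ·(16 - 0) - 9 ≡ 12. → (0, 12)
3G: (0, 12) + (16, 9). λ = (9 - 12)/(16 - 0) ≡ 20/16 mod 23. 16⁻¹ ≡ 13 (mod 23) since 16·13 = 208 ≡ 1, so λ ≡ 7.
  x = λ² - 0 - 16 = 49 - 16 ≡ 10; y = λ·(0 - 10) - 12 ≡ 10. → (10, 10)
3G = (10, 10).
Finally 3G + H:
(10, 10) + (13, 2). λ = (2 - 10)/(13 - 10) ≡ 15/3 mod 23. 3⁻¹ ≡ 8 (mod 23) since 3·8 = 24 ≡ 1, so λ ≡ 5.
  x = λ² - 10 - 13 = 25 - 23 ≡ 2; y = λ·(10 - 2) - 10 ≡ 7. → (2, 7)

(2, 7)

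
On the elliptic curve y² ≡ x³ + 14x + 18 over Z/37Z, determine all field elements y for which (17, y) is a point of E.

x³ + 14x + 18 = 5169 ≡ 26 (mod 37).
Square roots of 26 mod 37: 10 and 27 (since 10² = 100 ≡ 26).

10, 27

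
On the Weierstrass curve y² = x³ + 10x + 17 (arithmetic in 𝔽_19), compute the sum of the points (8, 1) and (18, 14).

(8, 1) + (18, 14). λ = (14 - 1)/(18 - 8) ≡ 13/10 mod 19. 10⁻¹ ≡ 2 (mod 19), so λ ≡ 7.
  x = λ² - 8 - 18 = 49 - 26 ≡ 4; y = λ·(8 - 4) - 1 ≡ 8. → (4, 8)

(4, 8)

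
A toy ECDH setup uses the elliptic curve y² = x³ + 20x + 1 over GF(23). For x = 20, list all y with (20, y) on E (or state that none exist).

x³ + 20x + 1 = 8401 ≡ 6 (mod 23).
Square roots of 6 mod 23: 11 and 12 (since 11² = 121 ≡ 6).

11, 12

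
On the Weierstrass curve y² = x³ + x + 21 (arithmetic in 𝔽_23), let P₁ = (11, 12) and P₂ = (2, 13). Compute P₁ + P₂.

(11, 12) + (2, 13). λ = (13 - 12)/(2 - 11) ≡ 1/14 mod 23. 14⁻¹ ≡ 5 (mod 23) since 14·5 = 70 ≡ 1, so λ ≡ 5.
  x = λ² - 11 - 2 = 25 - 13 ≡ 12; y = λ·(11 - 12) - 12 ≡ 6. → (12, 6)

(12, 6)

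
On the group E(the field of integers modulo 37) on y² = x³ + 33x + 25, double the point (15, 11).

(3, 22)

tangent at (15, 11): λ = (3·15² + 33)/(2·11) ≡ 5/22. 22⁻¹ ≡ 32 (mod 37) since 22·32 = 704 ≡ 1, so λ ≡ 5·32 ≡ 12.
  x = λ² - 15 - 15 = 144 - 30 ≡ 3; y = λ·(15 - 3) - 11 ≡ 22. → (3, 22)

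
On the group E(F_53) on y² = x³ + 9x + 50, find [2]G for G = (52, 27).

(40, 11)

tangent at (52, 27): λ = (3·52² + 9)/(2·27) ≡ 12/1. 1⁻¹ ≡ 1 (mod 53), so λ ≡ 12·1 ≡ 12.
  x = λ² - 52 - 52 = 144 - 104 ≡ 40; y = λ·(52 - 40) - 27 ≡ 11. → (40, 11)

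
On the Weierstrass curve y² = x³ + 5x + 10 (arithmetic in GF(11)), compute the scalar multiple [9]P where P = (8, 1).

Repeated addition: build up to 9P.
2P: tangent at (8, 1): λ = (3·8² + 5)/(2·1) ≡ 10/2. 2⁻¹ ≡ 6 (mod 11) since 2·6 = 12 ≡ 1, so λ ≡ 10·6 ≡ 5.
  x = λ² - 8 - 8 = 25 - 16 ≡ 9; y = λ·(8 - 9) - 1 ≡ 5. → (9, 5)
3P: (9, 5) + (8, 1). λ = (1 - 5)/(8 - 9) ≡ 7/10 mod 11. 10⁻¹ ≡ 10 (mod 11) since 10·10 = 100 ≡ 1, so λ ≡ 4.
  x = λ² - 9 - 8 = 16 - 17 ≡ 10; y = λ·(9 - 10) - 5 ≡ 2. → (10, 2)
4P: (10, 2) + (8, 1). λ = (1 - 2)/(8 - 10) ≡ 10/9 mod 11. 9⁻¹ ≡ 5 (mod 11), so λ ≡ 6.
  x = λ² - 10 - 8 = 36 - 18 ≡ 7; y = λ·(10 - 7) - 2 ≡ 5. → (7, 5)
5P: (7, 5) + (8, 1). λ = (1 - 5)/(8 - 7) ≡ 7/1 mod 11. 1⁻¹ ≡ 1 (mod 11), so λ ≡ 7.
  x = λ² - 7 - 8 = 49 - 15 ≡ 1; y = λ·(7 - 1) - 5 ≡ 4. → (1, 4)
6P: (1, 4) + (8, 1). λ = (1 - 4)/(8 - 1) ≡ 8/7 mod 11. 7⁻¹ ≡ 8 (mod 11), so λ ≡ 9.
  x = λ² - 1 - 8 = 81 - 9 ≡ 6; y = λ·(1 - 6) - 4 ≡ 6. → (6, 6)
7P: (6, 6) + (8, 1). λ = (1 - 6)/(8 - 6) ≡ 6/2 mod 11. 2⁻¹ ≡ 6 (mod 11) since 2·6 = 12 ≡ 1, so λ ≡ 3.
  x = λ² - 6 - 8 = 9 - 14 ≡ 6; y = λ·(6 - 6) - 6 ≡ 5. → (6, 5)
8P: (6, 5) + (8, 1). λ = (1 - 5)/(8 - 6) ≡ 7/2 mod 11. 2⁻¹ ≡ 6 (mod 11), so λ ≡ 9.
  x = λ² - 6 - 8 = 81 - 14 ≡ 1; y = λ·(6 - 1) - 5 ≡ 7. → (1, 7)
9P: (1, 7) + (8, 1). λ = (1 - 7)/(8 - 1) ≡ 5/7 mod 11. 7⁻¹ ≡ 8 (mod 11) since 7·8 = 56 ≡ 1, so λ ≡ 7.
  x = λ² - 1 - 8 = 49 - 9 ≡ 7; y = λ·(1 - 7) - 7 ≡ 6. → (7, 6)

(7, 6)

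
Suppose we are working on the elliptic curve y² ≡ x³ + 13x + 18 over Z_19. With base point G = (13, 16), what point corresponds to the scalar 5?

Double-and-add on 5 = (101)₂. Start with G = (13, 16) for the leading 1-bit.
double: tangent at (13, 16): λ = (3·13² + 13)/(2·16) ≡ 7/13. 13⁻¹ ≡ 3 (mod 19), so λ ≡ 7·3 ≡ 2.
  x = λ² - 13 - 13 = 4 - 26 ≡ 16; y = λ·(13 - 16) - 16 ≡ 16. → (16, 16)
double: tangent at (16, 16): λ = (3·16² + 13)/(2·16) ≡ 2/13. 13⁻¹ ≡ 3 (mod 19), so λ ≡ 2·3 ≡ 6.
  x = λ² - 16 - 16 = 36 - 32 ≡ 4; y = λ·(16 - 4) - 16 ≡ 18. → (4, 18)
add G: (4, 18) + (13, 16). λ = (16 - 18)/(13 - 4) ≡ 17/9 mod 19. 9⁻¹ ≡ 17 (mod 19), so λ ≡ 4.
  x = λ² - 4 - 13 = 16 - 17 ≡ 18; y = λ·(4 - 18) - 18 ≡ 2. → (18, 2)

(18, 2)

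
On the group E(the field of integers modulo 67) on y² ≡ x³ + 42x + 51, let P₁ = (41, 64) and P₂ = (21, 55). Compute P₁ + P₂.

(41, 64) + (21, 55). λ = (55 - 64)/(21 - 41) ≡ 58/47 mod 67. 47⁻¹ ≡ 10 (mod 67) since 47·10 = 470 ≡ 1, so λ ≡ 44.
  x = λ² - 41 - 21 = 1936 - 62 ≡ 65; y = λ·(41 - 65) - 64 ≡ 19. → (65, 19)

(65, 19)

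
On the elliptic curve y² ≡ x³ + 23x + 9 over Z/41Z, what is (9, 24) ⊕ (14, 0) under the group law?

(23, 35)

(9, 24) + (14, 0). λ = (0 - 24)/(14 - 9) ≡ 17/5 mod 41. 5⁻¹ ≡ 33 (mod 41), so λ ≡ 28.
  x = λ² - 9 - 14 = 784 - 23 ≡ 23; y = λ·(9 - 23) - 24 ≡ 35. → (23, 35)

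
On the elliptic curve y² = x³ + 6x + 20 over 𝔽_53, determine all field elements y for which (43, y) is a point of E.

x³ + 6x + 20 = 79785 ≡ 20 (mod 53).
20 is a non-residue mod 53; no y exists.

none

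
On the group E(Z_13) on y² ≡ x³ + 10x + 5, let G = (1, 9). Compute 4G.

Double-and-add on 4 = (100)₂. Start with G = (1, 9) for the leading 1-bit.
double: tangent at (1, 9): λ = (3·1² + 10)/(2·9) ≡ 0/5. 5⁻¹ ≡ 8 (mod 13), so λ ≡ 0·8 ≡ 0.
  x = λ² - 1 - 1 = 0 - 2 ≡ 11; y = λ·(1 - 11) - 9 ≡ 4. → (11, 4)
double: tangent at (11, 4): λ = (3·11² + 10)/(2·4) ≡ 9/8. 8⁻¹ ≡ 5 (mod 13), so λ ≡ 9·5 ≡ 6.
  x = λ² - 11 - 11 = 36 - 22 ≡ 1; y = λ·(11 - 1) - 4 ≡ 4. → (1, 4)

(1, 4)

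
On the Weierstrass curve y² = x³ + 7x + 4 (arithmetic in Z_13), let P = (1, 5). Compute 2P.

tangent at (1, 5): λ = (3·1² + 7)/(2·5) ≡ 10/10. 10⁻¹ ≡ 4 (mod 13) since 10·4 = 40 ≡ 1, so λ ≡ 10·4 ≡ 1.
  x = λ² - 1 - 1 = 1 - 2 ≡ 12; y = λ·(1 - 12) - 5 ≡ 10. → (12, 10)

(12, 10)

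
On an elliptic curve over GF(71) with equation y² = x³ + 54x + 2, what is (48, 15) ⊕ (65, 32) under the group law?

(30, 3)

(48, 15) + (65, 32). λ = (32 - 15)/(65 - 48) ≡ 17/17 mod 71. 17⁻¹ ≡ 46 (mod 71) since 17·46 = 782 ≡ 1, so λ ≡ 1.
  x = λ² - 48 - 65 = 1 - 113 ≡ 30; y = λ·(48 - 30) - 15 ≡ 3. → (30, 3)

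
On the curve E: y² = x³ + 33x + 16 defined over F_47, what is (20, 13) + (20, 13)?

(32, 0)

tangent at (20, 13): λ = (3·20² + 33)/(2·13) ≡ 11/26. 26⁻¹ ≡ 38 (mod 47) since 26·38 = 988 ≡ 1, so λ ≡ 11·38 ≡ 42.
  x = λ² - 20 - 20 = 1764 - 40 ≡ 32; y = λ·(20 - 32) - 13 ≡ 0. → (32, 0)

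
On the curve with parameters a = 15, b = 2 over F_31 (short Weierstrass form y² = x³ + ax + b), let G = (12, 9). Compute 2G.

tangent at (12, 9): λ = (3·12² + 15)/(2·9) ≡ 13/18. 18⁻¹ ≡ 19 (mod 31), so λ ≡ 13·19 ≡ 30.
  x = λ² - 12 - 12 = 900 - 24 ≡ 8; y = λ·(12 - 8) - 9 ≡ 18. → (8, 18)

(8, 18)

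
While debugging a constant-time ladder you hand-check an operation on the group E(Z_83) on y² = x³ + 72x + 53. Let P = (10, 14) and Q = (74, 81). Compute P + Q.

(25, 52)

(10, 14) + (74, 81). λ = (81 - 14)/(74 - 10) ≡ 67/64 mod 83. 64⁻¹ ≡ 48 (mod 83), so λ ≡ 62.
  x = λ² - 10 - 74 = 3844 - 84 ≡ 25; y = λ·(10 - 25) - 14 ≡ 52. → (25, 52)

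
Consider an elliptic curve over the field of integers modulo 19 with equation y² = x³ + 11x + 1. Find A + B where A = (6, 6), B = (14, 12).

(6, 6) + (14, 12). λ = (12 - 6)/(14 - 6) ≡ 6/8 mod 19. 8⁻¹ ≡ 12 (mod 19), so λ ≡ 15.
  x = λ² - 6 - 14 = 225 - 20 ≡ 15; y = λ·(6 - 15) - 6 ≡ 11. → (15, 11)

(15, 11)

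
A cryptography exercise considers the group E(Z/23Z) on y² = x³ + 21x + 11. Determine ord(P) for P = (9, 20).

3

2P: tangent at (9, 20): λ = (3·9² + 21)/(2·20) ≡ 11/17. 17⁻¹ ≡ 19 (mod 23), so λ ≡ 11·19 ≡ 2.
  x = λ² - 9 - 9 = 4 - 18 ≡ 9; y = λ·(9 - 9) - 20 ≡ 3. → (9, 3)
3P: (9, 3) + (9, 20): same x and y₁ ≡ -y₂, so the sum is O.
3P = O, so the order is 3.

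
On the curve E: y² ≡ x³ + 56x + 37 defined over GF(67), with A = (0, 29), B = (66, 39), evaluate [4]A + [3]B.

First 4A:
Double-and-add on 4 = (100)₂. Start with A = (0, 29) for the leading 1-bit.
double: tangent at (0, 29): λ = (3·0² + 56)/(2·29) ≡ 56/58. 58⁻¹ ≡ 52 (mod 67) since 58·52 = 3016 ≡ 1, so λ ≡ 56·52 ≡ 31.
  x = λ² - 0 - 0 = 961 - 0 ≡ 23; y = λ·(0 - 23) - 29 ≡ 62. → (23, 62)
double: tangent at (23, 62): λ = (3·23² + 56)/(2·62) ≡ 35/57. 57⁻¹ ≡ 20 (mod 67), so λ ≡ 35·20 ≡ 30.
  x = λ² - 23 - 23 = 900 - 46 ≡ 50; y = λ·(23 - 50) - 62 ≡ 66. → (50, 66)
4A = (50, 66).
Next 3B:
Repeated addition: build up to 3B.
2B: tangent at (66, 39): λ = (3·66² + 56)/(2·39) ≡ 59/11. 11⁻¹ ≡ 61 (mod 67) since 11·61 = 671 ≡ 1, so λ ≡ 59·61 ≡ 48.
  x = λ² - 66 - 66 = 2304 - 132 ≡ 28; y = λ·(66 - 28) - 39 ≡ 43. → (28, 43)
3B: (28, 43) + (66, 39). λ = (39 - 43)/(66 - 28) ≡ 63/38 mod 67. 38⁻¹ ≡ 30 (mod 67), so λ ≡ 14.
  x = λ² - 28 - 66 = 196 - 94 ≡ 35; y = λ·(28 - 35) - 43 ≡ 60. → (35, 60)
3B = (35, 60).
Finally 4A + 3B:
(50, 66) + (35, 60). λ = (60 - 66)/(35 - 50) ≡ 61/52 mod 67. 52⁻¹ ≡ 58 (mod 67), so λ ≡ 54.
  x = λ² - 50 - 35 = 2916 - 85 ≡ 17; y = λ·(50 - 17) - 66 ≡ 41. → (17, 41)

(17, 41)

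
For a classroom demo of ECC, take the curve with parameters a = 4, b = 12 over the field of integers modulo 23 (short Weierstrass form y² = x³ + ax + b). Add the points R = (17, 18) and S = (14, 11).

(17, 18) + (14, 11). λ = (11 - 18)/(14 - 17) ≡ 16/20 mod 23. 20⁻¹ ≡ 15 (mod 23), so λ ≡ 10.
  x = λ² - 17 - 14 = 100 - 31 ≡ 0; y = λ·(17 - 0) - 18 ≡ 14. → (0, 14)

(0, 14)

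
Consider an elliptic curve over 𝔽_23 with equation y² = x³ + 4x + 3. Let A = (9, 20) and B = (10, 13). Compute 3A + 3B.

(8, 8)

First 3A:
Repeated addition: build up to 3A.
2A: tangent at (9, 20): λ = (3·9² + 4)/(2·20) ≡ 17/17. 17⁻¹ ≡ 19 (mod 23), so λ ≡ 17·19 ≡ 1.
  x = λ² - 9 - 9 = 1 - 18 ≡ 6; y = λ·(9 - 6) - 20 ≡ 6. → (6, 6)
3A: (6, 6) + (9, 20). λ = (20 - 6)/(9 - 6) ≡ 14/3 mod 23. 3⁻¹ ≡ 8 (mod 23), so λ ≡ 20.
  x = λ² - 6 - 9 = 400 - 15 ≡ 17; y = λ·(6 - 17) - 6 ≡ 4. → (17, 4)
3A = (17, 4).
Next 3B:
Repeated addition: build up to 3B.
2B: tangent at (10, 13): λ = (3·10² + 4)/(2·13) ≡ 5/3. 3⁻¹ ≡ 8 (mod 23), so λ ≡ 5·8 ≡ 17.
  x = λ² - 10 - 10 = 289 - 20 ≡ 16; y = λ·(10 - 16) - 13 ≡ 0. → (16, 0)
3B: (16, 0) + (10, 13). λ = (13 - 0)/(10 - 16) ≡ 13/17 mod 23. 17⁻¹ ≡ 19 (mod 23), so λ ≡ 17.
  x = λ² - 16 - 10 = 289 - 26 ≡ 10; y = λ·(16 - 10) - 0 ≡ 10. → (10, 10)
3B = (10, 10).
Finally 3A + 3B:
(17, 4) + (10, 10). λ = (10 - 4)/(10 - 17) ≡ 6/16 mod 23. 16⁻¹ ≡ 13 (mod 23), so λ ≡ 9.
  x = λ² - 17 - 10 = 81 - 27 ≡ 8; y = λ·(17 - 8) - 4 ≡ 8. → (8, 8)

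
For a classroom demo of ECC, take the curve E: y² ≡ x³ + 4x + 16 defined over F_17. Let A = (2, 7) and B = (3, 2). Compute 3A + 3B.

(8, 13)

First 3A:
Repeated addition: build up to 3A.
2A: tangent at (2, 7): λ = (3·2² + 4)/(2·7) ≡ 16/14. 14⁻¹ ≡ 11 (mod 17), so λ ≡ 16·11 ≡ 6.
  x = λ² - 2 - 2 = 36 - 4 ≡ 15; y = λ·(2 - 15) - 7 ≡ 0. → (15, 0)
3A: (15, 0) + (2, 7). λ = (7 - 0)/(2 - 15) ≡ 7/4 mod 17. 4⁻¹ ≡ 13 (mod 17) since 4·13 = 52 ≡ 1, so λ ≡ 6.
  x = λ² - 15 - 2 = 36 - 17 ≡ 2; y = λ·(15 - 2) - 0 ≡ 10. → (2, 10)
3A = (2, 10).
Next 3B:
Repeated addition: build up to 3B.
2B: tangent at (3, 2): λ = (3·3² + 4)/(2·2) ≡ 14/4. 4⁻¹ ≡ 13 (mod 17) since 4·13 = 52 ≡ 1, so λ ≡ 14·13 ≡ 12.
  x = λ² - 3 - 3 = 144 - 6 ≡ 2; y = λ·(3 - 2) - 2 ≡ 10. → (2, 10)
3B: (2, 10) + (3, 2). λ = (2 - 10)/(3 - 2) ≡ 9/1 mod 17. 1⁻¹ ≡ 1 (mod 17) since 1·1 = 1 ≡ 1, so λ ≡ 9.
  x = λ² - 2 - 3 = 81 - 5 ≡ 8; y = λ·(2 - 8) - 10 ≡ 4. → (8, 4)
3B = (8, 4).
Finally 3A + 3B:
(2, 10) + (8, 4). λ = (4 - 10)/(8 - 2) ≡ 11/6 mod 17. 6⁻¹ ≡ 3 (mod 17), so λ ≡ 16.
  x = λ² - 2 - 8 = 256 - 10 ≡ 8; y = λ·(2 - 8) - 10 ≡ 13. → (8, 13)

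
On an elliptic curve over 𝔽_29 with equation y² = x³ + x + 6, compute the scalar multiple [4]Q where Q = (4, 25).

(17, 21)

Double-and-add on 4 = (100)₂. Start with Q = (4, 25) for the leading 1-bit.
double: tangent at (4, 25): λ = (3·4² + 1)/(2·25) ≡ 20/21. 21⁻¹ ≡ 18 (mod 29), so λ ≡ 20·18 ≡ 12.
  x = λ² - 4 - 4 = 144 - 8 ≡ 20; y = λ·(4 - 20) - 25 ≡ 15. → (20, 15)
double: tangent at (20, 15): λ = (3·20² + 1)/(2·15) ≡ 12/1. 1⁻¹ ≡ 1 (mod 29), so λ ≡ 12·1 ≡ 12.
  x = λ² - 20 - 20 = 144 - 40 ≡ 17; y = λ·(20 - 17) - 15 ≡ 21. → (17, 21)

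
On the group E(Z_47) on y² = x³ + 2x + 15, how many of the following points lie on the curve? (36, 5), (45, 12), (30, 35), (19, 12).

(36, 5): 5² ≡ 25, rhs ≡ 25 → on.
(45, 12): 12² ≡ 3, rhs ≡ 3 → on.
(30, 35): 35² ≡ 3, rhs ≡ 3 → on.
(19, 12): 12² ≡ 3, rhs ≡ 3 → on.

4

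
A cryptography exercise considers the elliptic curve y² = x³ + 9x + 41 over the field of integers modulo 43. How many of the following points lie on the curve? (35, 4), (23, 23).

(35, 4): 4² ≡ 16, rhs ≡ 16 → on.
(23, 23): 23² ≡ 13, rhs ≡ 31 → off.

1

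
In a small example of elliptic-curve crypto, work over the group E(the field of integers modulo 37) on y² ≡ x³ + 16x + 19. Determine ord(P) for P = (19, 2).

11

2P: tangent at (19, 2): λ = (3·19² + 16)/(2·2) ≡ 26/4. 4⁻¹ ≡ 28 (mod 37) since 4·28 = 112 ≡ 1, so λ ≡ 26·28 ≡ 25.
  x = λ² - 19 - 19 = 625 - 38 ≡ 32; y = λ·(19 - 32) - 2 ≡ 6. → (32, 6)
3P: (32, 6) + (19, 2). λ = (2 - 6)/(19 - 32) ≡ 33/24 mod 37. 24⁻¹ ≡ 17 (mod 37), so λ ≡ 6.
  x = λ² - 32 - 19 = 36 - 51 ≡ 22; y = λ·(32 - 22) - 6 ≡ 17. → (22, 17)
4P: (22, 17) + (19, 2). λ = (2 - 17)/(19 - 22) ≡ 22/34 mod 37. 34⁻¹ ≡ 12 (mod 37), so λ ≡ 5.
  x = λ² - 22 - 19 = 25 - 41 ≡ 21; y = λ·(22 - 21) - 17 ≡ 25. → (21, 25)
5P: (21, 25) + (19, 2). λ = (2 - 25)/(19 - 21) ≡ 14/35 mod 37. 35⁻¹ ≡ 18 (mod 37), so λ ≡ 30.
  x = λ² - 21 - 19 = 900 - 40 ≡ 9; y = λ·(21 - 9) - 25 ≡ 2. → (9, 2)
6P: (9, 2) + (19, 2). λ = (2 - 2)/(19 - 9) ≡ 0/10 mod 37. 10⁻¹ ≡ 26 (mod 37), so λ ≡ 0.
  x = λ² - 9 - 19 = 0 - 28 ≡ 9; y = λ·(9 - 9) - 2 ≡ 35. → (9, 35)
7P: (9, 35) + (19, 2). λ = (2 - 35)/(19 - 9) ≡ 4/10 mod 37. 10⁻¹ ≡ 26 (mod 37) since 10·26 = 260 ≡ 1, so λ ≡ 30.
  x = λ² - 9 - 19 = 900 - 28 ≡ 21; y = λ·(9 - 21) - 35 ≡ 12. → (21, 12)
8P: (21, 12) + (19, 2). λ = (2 - 12)/(19 - 21) ≡ 27/35 mod 37. 35⁻¹ ≡ 18 (mod 37), so λ ≡ 5.
  x = λ² - 21 - 19 = 25 - 40 ≡ 22; y = λ·(21 - 22) - 12 ≡ 20. → (22, 20)
9P: (22, 20) + (19, 2). λ = (2 - 20)/(19 - 22) ≡ 19/34 mod 37. 34⁻¹ ≡ 12 (mod 37), so λ ≡ 6.
  x = λ² - 22 - 19 = 36 - 41 ≡ 32; y = λ·(22 - 32) - 20 ≡ 31. → (32, 31)
10P: (32, 31) + (19, 2). λ = (2 - 31)/(19 - 32) ≡ 8/24 mod 37. 24⁻¹ ≡ 17 (mod 37), so λ ≡ 25.
  x = λ² - 32 - 19 = 625 - 51 ≡ 19; y = λ·(32 - 19) - 31 ≡ 35. → (19, 35)
11P: (19, 35) + (19, 2): same x and y₁ ≡ -y₂, so the sum is O.
11P = O, so the order is 11.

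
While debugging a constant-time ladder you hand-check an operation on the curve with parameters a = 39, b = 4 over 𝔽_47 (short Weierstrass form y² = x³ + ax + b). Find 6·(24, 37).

Write Q = (24, 37).
Double-and-add on 6 = (110)₂. Start with Q = (24, 37) for the leading 1-bit.
double: tangent at (24, 37): λ = (3·24² + 39)/(2·37) ≡ 28/27. 27⁻¹ ≡ 7 (mod 47) since 27·7 = 189 ≡ 1, so λ ≡ 28·7 ≡ 8.
  x = λ² - 24 - 24 = 64 - 48 ≡ 16; y = λ·(24 - 16) - 37 ≡ 27. → (16, 27)
add Q: (16, 27) + (24, 37). λ = (37 - 27)/(24 - 16) ≡ 10/8 mod 47. 8⁻¹ ≡ 6 (mod 47) since 8·6 = 48 ≡ 1, so λ ≡ 13.
  x = λ² - 16 - 24 = 169 - 40 ≡ 35; y = λ·(16 - 35) - 27 ≡ 8. → (35, 8)
double: tangent at (35, 8): λ = (3·35² + 39)/(2·8) ≡ 1/16. 16⁻¹ ≡ 3 (mod 47), so λ ≡ 1·3 ≡ 3.
  x = λ² - 35 - 35 = 9 - 70 ≡ 33; y = λ·(35 - 33) - 8 ≡ 45. → (33, 45)

(33, 45)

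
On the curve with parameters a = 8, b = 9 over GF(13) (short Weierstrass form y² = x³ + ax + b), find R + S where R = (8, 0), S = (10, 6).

(8, 0) + (10, 6). λ = (6 - 0)/(10 - 8) ≡ 6/2 mod 13. 2⁻¹ ≡ 7 (mod 13) since 2·7 = 14 ≡ 1, so λ ≡ 3.
  x = λ² - 8 - 10 = 9 - 18 ≡ 4; y = λ·(8 - 4) - 0 ≡ 12. → (4, 12)

(4, 12)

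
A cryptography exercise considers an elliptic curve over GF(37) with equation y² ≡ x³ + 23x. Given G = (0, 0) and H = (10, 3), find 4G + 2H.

First 4G:
Repeated addition: build up to 4G.
2G: (0, 0) + (0, 0): same x and y₁ ≡ -y₂, so the sum is O.
3G: O + (0, 0) = (0, 0) (identity).
4G: (0, 0) + (0, 0): same x and y₁ ≡ -y₂, so the sum is O.
4G = O.
Next 2H:
Repeated addition: build up to 2H.
2H: tangent at (10, 3): λ = (3·10² + 23)/(2·3) ≡ 27/6. 6⁻¹ ≡ 31 (mod 37) since 6·31 = 186 ≡ 1, so λ ≡ 27·31 ≡ 23.
  x = λ² - 10 - 10 = 529 - 20 ≡ 28; y = λ·(10 - 28) - 3 ≡ 27. → (28, 27)
2H = (28, 27).
Finally 4G + 2H:
O + (28, 27) = (28, 27) (identity).

(28, 27)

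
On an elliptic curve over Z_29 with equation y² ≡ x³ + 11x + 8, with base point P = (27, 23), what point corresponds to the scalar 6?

Repeated addition: build up to 6P.
2P: tangent at (27, 23): λ = (3·27² + 11)/(2·23) ≡ 23/17. 17⁻¹ ≡ 12 (mod 29), so λ ≡ 23·12 ≡ 15.
  x = λ² - 27 - 27 = 225 - 54 ≡ 26; y = λ·(27 - 26) - 23 ≡ 21. → (26, 21)
3P: (26, 21) + (27, 23). λ = (23 - 21)/(27 - 26) ≡ 2/1 mod 29. 1⁻¹ ≡ 1 (mod 29), so λ ≡ 2.
  x = λ² - 26 - 27 = 4 - 53 ≡ 9; y = λ·(26 - 9) - 21 ≡ 13. → (9, 13)
4P: (9, 13) + (27, 23). λ = (23 - 13)/(27 - 9) ≡ 10/18 mod 29. 18⁻¹ ≡ 21 (mod 29), so λ ≡ 7.
  x = λ² - 9 - 27 = 49 - 36 ≡ 13; y = λ·(9 - 13) - 13 ≡ 17. → (13, 17)
5P: (13, 17) + (27, 23). λ = (23 - 17)/(27 - 13) ≡ 6/14 mod 29. 14⁻¹ ≡ 27 (mod 29) since 14·27 = 378 ≡ 1, so λ ≡ 17.
  x = λ² - 13 - 27 = 289 - 40 ≡ 17; y = λ·(13 - 17) - 17 ≡ 2. → (17, 2)
6P: (17, 2) + (27, 23). λ = (23 - 2)/(27 - 17) ≡ 21/10 mod 29. 10⁻¹ ≡ 3 (mod 29), so λ ≡ 5.
  x = λ² - 17 - 27 = 25 - 44 ≡ 10; y = λ·(17 - 10) - 2 ≡ 4. → (10, 4)

(10, 4)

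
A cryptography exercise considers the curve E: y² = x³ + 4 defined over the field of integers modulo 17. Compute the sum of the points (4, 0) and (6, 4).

(4, 0) + (6, 4). λ = (4 - 0)/(6 - 4) ≡ 4/2 mod 17. 2⁻¹ ≡ 9 (mod 17), so λ ≡ 2.
  x = λ² - 4 - 6 = 4 - 10 ≡ 11; y = λ·(4 - 11) - 0 ≡ 3. → (11, 3)

(11, 3)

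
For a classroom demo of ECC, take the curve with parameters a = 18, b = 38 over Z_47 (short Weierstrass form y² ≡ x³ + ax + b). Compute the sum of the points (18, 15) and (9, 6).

(18, 15) + (9, 6). λ = (6 - 15)/(9 - 18) ≡ 38/38 mod 47. 38⁻¹ ≡ 26 (mod 47), so λ ≡ 1.
  x = λ² - 18 - 9 = 1 - 27 ≡ 21; y = λ·(18 - 21) - 15 ≡ 29. → (21, 29)

(21, 29)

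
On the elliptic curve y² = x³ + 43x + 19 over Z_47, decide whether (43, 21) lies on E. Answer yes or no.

yes

y² = 21² ≡ 18; x³ + 43x + 19 = 81375 ≡ 18 (mod 47). 18 = 18.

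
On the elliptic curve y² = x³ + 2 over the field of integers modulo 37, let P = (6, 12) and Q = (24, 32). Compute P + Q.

(6, 12) + (24, 32). λ = (32 - 12)/(24 - 6) ≡ 20/18 mod 37. 18⁻¹ ≡ 35 (mod 37), so λ ≡ 34.
  x = λ² - 6 - 24 = 1156 - 30 ≡ 16; y = λ·(6 - 16) - 12 ≡ 18. → (16, 18)

(16, 18)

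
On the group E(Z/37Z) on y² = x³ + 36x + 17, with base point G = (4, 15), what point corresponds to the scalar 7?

(5, 10)

Repeated addition: build up to 7G.
2G: tangent at (4, 15): λ = (3·4² + 36)/(2·15) ≡ 10/30. 30⁻¹ ≡ 21 (mod 37) since 30·21 = 630 ≡ 1, so λ ≡ 10·21 ≡ 25.
  x = λ² - 4 - 4 = 625 - 8 ≡ 25; y = λ·(4 - 25) - 15 ≡ 15. → (25, 15)
3G: (25, 15) + (4, 15). λ = (15 - 15)/(4 - 25) ≡ 0/16 mod 37. 16⁻¹ ≡ 7 (mod 37), so λ ≡ 0.
  x = λ² - 25 - 4 = 0 - 29 ≡ 8; y = λ·(25 - 8) - 15 ≡ 22. → (8, 22)
4G: (8, 22) + (4, 15). λ = (15 - 22)/(4 - 8) ≡ 30/33 mod 37. 33⁻¹ ≡ 9 (mod 37) since 33·9 = 297 ≡ 1, so λ ≡ 11.
  x = λ² - 8 - 4 = 121 - 12 ≡ 35; y = λ·(8 - 35) - 22 ≡ 14. → (35, 14)
5G: (35, 14) + (4, 15). λ = (15 - 14)/(4 - 35) ≡ 1/6 mod 37. 6⁻¹ ≡ 31 (mod 37), so λ ≡ 31.
  x = λ² - 35 - 4 = 961 - 39 ≡ 34; y = λ·(35 - 34) - 14 ≡ 17. → (34, 17)
6G: (34, 17) + (4, 15). λ = (15 - 17)/(4 - 34) ≡ 35/7 mod 37. 7⁻¹ ≡ 16 (mod 37), so λ ≡ 5.
  x = λ² - 34 - 4 = 25 - 38 ≡ 24; y = λ·(34 - 24) - 17 ≡ 33. → (24, 33)
7G: (24, 33) + (4, 15). λ = (15 - 33)/(4 - 24) ≡ 19/17 mod 37. 17⁻¹ ≡ 24 (mod 37), so λ ≡ 12.
  x = λ² - 24 - 4 = 144 - 28 ≡ 5; y = λ·(24 - 5) - 33 ≡ 10. → (5, 10)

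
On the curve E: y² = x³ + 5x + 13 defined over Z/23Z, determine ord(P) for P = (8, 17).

11

2P: tangent at (8, 17): λ = (3·8² + 5)/(2·17) ≡ 13/11. 11⁻¹ ≡ 21 (mod 23) since 11·21 = 231 ≡ 1, so λ ≡ 13·21 ≡ 20.
  x = λ² - 8 - 8 = 400 - 16 ≡ 16; y = λ·(8 - 16) - 17 ≡ 7. → (16, 7)
3P: (16, 7) + (8, 17). λ = (17 - 7)/(8 - 16) ≡ 10/15 mod 23. 15⁻¹ ≡ 20 (mod 23), so λ ≡ 16.
  x = λ² - 16 - 8 = 256 - 24 ≡ 2; y = λ·(16 - 2) - 7 ≡ 10. → (2, 10)
4P: (2, 10) + (8, 17). λ = (17 - 10)/(8 - 2) ≡ 7/6 mod 23. 6⁻¹ ≡ 4 (mod 23) since 6·4 = 24 ≡ 1, so λ ≡ 5.
  x = λ² - 2 - 8 = 25 - 10 ≡ 15; y = λ·(2 - 15) - 10 ≡ 17. → (15, 17)
5P: (15, 17) + (8, 17). λ = (17 - 17)/(8 - 15) ≡ 0/16 mod 23. 16⁻¹ ≡ 13 (mod 23) since 16·13 = 208 ≡ 1, so λ ≡ 0.
  x = λ² - 15 - 8 = 0 - 23 ≡ 0; y = λ·(15 - 0) - 17 ≡ 6. → (0, 6)
6P: (0, 6) + (8, 17). λ = (17 - 6)/(8 - 0) ≡ 11/8 mod 23. 8⁻¹ ≡ 3 (mod 23) since 8·3 = 24 ≡ 1, so λ ≡ 10.
  x = λ² - 0 - 8 = 100 - 8 ≡ 0; y = λ·(0 - 0) - 6 ≡ 17. → (0, 17)
7P: (0, 17) + (8, 17). λ = (17 - 17)/(8 - 0) ≡ 0/8 mod 23. 8⁻¹ ≡ 3 (mod 23) since 8·3 = 24 ≡ 1, so λ ≡ 0.
  x = λ² - 0 - 8 = 0 - 8 ≡ 15; y = λ·(0 - 15) - 17 ≡ 6. → (15, 6)
8P: (15, 6) + (8, 17). λ = (17 - 6)/(8 - 15) ≡ 11/16 mod 23. 16⁻¹ ≡ 13 (mod 23) since 16·13 = 208 ≡ 1, so λ ≡ 5.
  x = λ² - 15 - 8 = 25 - 23 ≡ 2; y = λ·(15 - 2) - 6 ≡ 13. → (2, 13)
9P: (2, 13) + (8, 17). λ = (17 - 13)/(8 - 2) ≡ 4/6 mod 23. 6⁻¹ ≡ 4 (mod 23) since 6·4 = 24 ≡ 1, so λ ≡ 16.
  x = λ² - 2 - 8 = 256 - 10 ≡ 16; y = λ·(2 - 16) - 13 ≡ 16. → (16, 16)
10P: (16, 16) + (8, 17). λ = (17 - 16)/(8 - 16) ≡ 1/15 mod 23. 15⁻¹ ≡ 20 (mod 23), so λ ≡ 20.
  x = λ² - 16 - 8 = 400 - 24 ≡ 8; y = λ·(16 - 8) - 16 ≡ 6. → (8, 6)
11P: (8, 6) + (8, 17): same x and y₁ ≡ -y₂, so the sum is the point at infinity.
11P = the point at infinity, so the order is 11.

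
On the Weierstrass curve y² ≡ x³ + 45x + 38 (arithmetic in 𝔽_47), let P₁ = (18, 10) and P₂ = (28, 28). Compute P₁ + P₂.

(8, 8)

(18, 10) + (28, 28). λ = (28 - 10)/(28 - 18) ≡ 18/10 mod 47. 10⁻¹ ≡ 33 (mod 47), so λ ≡ 30.
  x = λ² - 18 - 28 = 900 - 46 ≡ 8; y = λ·(18 - 8) - 10 ≡ 8. → (8, 8)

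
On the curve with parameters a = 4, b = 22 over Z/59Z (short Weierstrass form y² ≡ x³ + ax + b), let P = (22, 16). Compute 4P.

(46, 30)

Repeated addition: build up to 4P.
2P: tangent at (22, 16): λ = (3·22² + 4)/(2·16) ≡ 40/32. 32⁻¹ ≡ 24 (mod 59), so λ ≡ 40·24 ≡ 16.
  x = λ² - 22 - 22 = 256 - 44 ≡ 35; y = λ·(22 - 35) - 16 ≡ 12. → (35, 12)
3P: (35, 12) + (22, 16). λ = (16 - 12)/(22 - 35) ≡ 4/46 mod 59. 46⁻¹ ≡ 9 (mod 59) since 46·9 = 414 ≡ 1, so λ ≡ 36.
  x = λ² - 35 - 22 = 1296 - 57 ≡ 0; y = λ·(35 - 0) - 12 ≡ 9. → (0, 9)
4P: (0, 9) + (22, 16). λ = (16 - 9)/(22 - 0) ≡ 7/22 mod 59. 22⁻¹ ≡ 51 (mod 59), so λ ≡ 3.
  x = λ² - 0 - 22 = 9 - 22 ≡ 46; y = λ·(0 - 46) - 9 ≡ 30. → (46, 30)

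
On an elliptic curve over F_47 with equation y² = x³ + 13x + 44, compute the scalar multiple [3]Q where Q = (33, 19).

(37, 18)

Repeated addition: build up to 3Q.
2Q: tangent at (33, 19): λ = (3·33² + 13)/(2·19) ≡ 37/38. 38⁻¹ ≡ 26 (mod 47), so λ ≡ 37·26 ≡ 22.
  x = λ² - 33 - 33 = 484 - 66 ≡ 42; y = λ·(33 - 42) - 19 ≡ 18. → (42, 18)
3Q: (42, 18) + (33, 19). λ = (19 - 18)/(33 - 42) ≡ 1/38 mod 47. 38⁻¹ ≡ 26 (mod 47), so λ ≡ 26.
  x = λ² - 42 - 33 = 676 - 75 ≡ 37; y = λ·(42 - 37) - 18 ≡ 18. → (37, 18)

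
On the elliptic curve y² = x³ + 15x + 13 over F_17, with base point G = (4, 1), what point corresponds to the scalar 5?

Repeated addition: build up to 5G.
2G: tangent at (4, 1): λ = (3·4² + 15)/(2·1) ≡ 12/2. 2⁻¹ ≡ 9 (mod 17) since 2·9 = 18 ≡ 1, so λ ≡ 12·9 ≡ 6.
  x = λ² - 4 - 4 = 36 - 8 ≡ 11; y = λ·(4 - 11) - 1 ≡ 8. → (11, 8)
3G: (11, 8) + (4, 1). λ = (1 - 8)/(4 - 11) ≡ 10/10 mod 17. 10⁻¹ ≡ 12 (mod 17), so λ ≡ 1.
  x = λ² - 11 - 4 = 1 - 15 ≡ 3; y = λ·(11 - 3) - 8 ≡ 0. → (3, 0)
4G: (3, 0) + (4, 1). λ = (1 - 0)/(4 - 3) ≡ 1/1 mod 17. 1⁻¹ ≡ 1 (mod 17) since 1·1 = 1 ≡ 1, so λ ≡ 1.
  x = λ² - 3 - 4 = 1 - 7 ≡ 11; y = λ·(3 - 11) - 0 ≡ 9. → (11, 9)
5G: (11, 9) + (4, 1). λ = (1 - 9)/(4 - 11) ≡ 9/10 mod 17. 10⁻¹ ≡ 12 (mod 17) since 10·12 = 120 ≡ 1, so λ ≡ 6.
  x = λ² - 11 - 4 = 36 - 15 ≡ 4; y = λ·(11 - 4) - 9 ≡ 16. → (4, 16)

(4, 16)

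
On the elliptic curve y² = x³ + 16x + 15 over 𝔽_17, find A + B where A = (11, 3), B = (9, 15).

(16, 10)

(11, 3) + (9, 15). λ = (15 - 3)/(9 - 11) ≡ 12/15 mod 17. 15⁻¹ ≡ 8 (mod 17), so λ ≡ 11.
  x = λ² - 11 - 9 = 121 - 20 ≡ 16; y = λ·(11 - 16) - 3 ≡ 10. → (16, 10)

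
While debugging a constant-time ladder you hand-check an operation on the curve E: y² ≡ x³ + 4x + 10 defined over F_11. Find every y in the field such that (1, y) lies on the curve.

x³ + 4x + 10 = 15 ≡ 4 (mod 11).
Square roots of 4 mod 11: 2 and 9 (since 2² = 4 ≡ 4).

2, 9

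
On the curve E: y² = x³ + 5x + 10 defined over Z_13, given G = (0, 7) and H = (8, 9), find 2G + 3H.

First 2G:
Repeated addition: build up to 2G.
2G: tangent at (0, 7): λ = (3·0² + 5)/(2·7) ≡ 5/1. 1⁻¹ ≡ 1 (mod 13) since 1·1 = 1 ≡ 1, so λ ≡ 5·1 ≡ 5.
  x = λ² - 0 - 0 = 25 - 0 ≡ 12; y = λ·(0 - 12) - 7 ≡ 11. → (12, 11)
2G = (12, 11).
Next 3H:
Repeated addition: build up to 3H.
2H: tangent at (8, 9): λ = (3·8² + 5)/(2·9) ≡ 2/5. 5⁻¹ ≡ 8 (mod 13) since 5·8 = 40 ≡ 1, so λ ≡ 2·8 ≡ 3.
  x = λ² - 8 - 8 = 9 - 16 ≡ 6; y = λ·(8 - 6) - 9 ≡ 10. → (6, 10)
3H: (6, 10) + (8, 9). λ = (9 - 10)/(8 - 6) ≡ 12/2 mod 13. 2⁻¹ ≡ 7 (mod 13) since 2·7 = 14 ≡ 1, so λ ≡ 6.
  x = λ² - 6 - 8 = 36 - 14 ≡ 9; y = λ·(6 - 9) - 10 ≡ 11. → (9, 11)
3H = (9, 11).
Finally 2G + 3H:
(12, 11) + (9, 11). λ = (11 - 11)/(9 - 12) ≡ 0/10 mod 13. 10⁻¹ ≡ 4 (mod 13), so λ ≡ 0.
  x = λ² - 12 - 9 = 0 - 21 ≡ 5; y = λ·(12 - 5) - 11 ≡ 2. → (5, 2)

(5, 2)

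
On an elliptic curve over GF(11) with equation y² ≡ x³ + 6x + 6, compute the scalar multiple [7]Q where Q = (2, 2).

O

Double-and-add on 7 = (111)₂. Start with Q = (2, 2) for the leading 1-bit.
double: tangent at (2, 2): λ = (3·2² + 6)/(2·2) ≡ 7/4. 4⁻¹ ≡ 3 (mod 11) since 4·3 = 12 ≡ 1, so λ ≡ 7·3 ≡ 10.
  x = λ² - 2 - 2 = 100 - 4 ≡ 8; y = λ·(2 - 8) - 2 ≡ 4. → (8, 4)
add Q: (8, 4) + (2, 2). λ = (2 - 4)/(2 - 8) ≡ 9/5 mod 11. 5⁻¹ ≡ 9 (mod 11) since 5·9 = 45 ≡ 1, so λ ≡ 4.
  x = λ² - 8 - 2 = 16 - 10 ≡ 6; y = λ·(8 - 6) - 4 ≡ 4. → (6, 4)
double: tangent at (6, 4): λ = (3·6² + 6)/(2·4) ≡ 4/8. 8⁻¹ ≡ 7 (mod 11) since 8·7 = 56 ≡ 1, so λ ≡ 4·7 ≡ 6.
  x = λ² - 6 - 6 = 36 - 12 ≡ 2; y = λ·(6 - 2) - 4 ≡ 9. → (2, 9)
add Q: (2, 9) + (2, 2): same x and y₁ ≡ -y₂, so the sum is O.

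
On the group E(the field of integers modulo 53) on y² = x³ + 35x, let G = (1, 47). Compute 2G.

tangent at (1, 47): λ = (3·1² + 35)/(2·47) ≡ 38/41. 41⁻¹ ≡ 22 (mod 53), so λ ≡ 38·22 ≡ 41.
  x = λ² - 1 - 1 = 1681 - 2 ≡ 36; y = λ·(1 - 36) - 47 ≡ 2. → (36, 2)

(36, 2)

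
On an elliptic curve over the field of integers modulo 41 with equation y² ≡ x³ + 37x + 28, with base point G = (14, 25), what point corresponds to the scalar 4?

Repeated addition: build up to 4G.
2G: tangent at (14, 25): λ = (3·14² + 37)/(2·25) ≡ 10/9. 9⁻¹ ≡ 32 (mod 41), so λ ≡ 10·32 ≡ 33.
  x = λ² - 14 - 14 = 1089 - 28 ≡ 36; y = λ·(14 - 36) - 25 ≡ 28. → (36, 28)
3G: (36, 28) + (14, 25). λ = (25 - 28)/(14 - 36) ≡ 38/19 mod 41. 19⁻¹ ≡ 13 (mod 41), so λ ≡ 2.
  x = λ² - 36 - 14 = 4 - 50 ≡ 36; y = λ·(36 - 36) - 28 ≡ 13. → (36, 13)
4G: (36, 13) + (14, 25). λ = (25 - 13)/(14 - 36) ≡ 12/19 mod 41. 19⁻¹ ≡ 13 (mod 41), so λ ≡ 33.
  x = λ² - 36 - 14 = 1089 - 50 ≡ 14; y = λ·(36 - 14) - 13 ≡ 16. → (14, 16)

(14, 16)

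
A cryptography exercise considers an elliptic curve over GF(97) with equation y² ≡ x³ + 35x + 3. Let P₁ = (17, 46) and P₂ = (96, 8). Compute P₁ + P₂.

(16, 10)

(17, 46) + (96, 8). λ = (8 - 46)/(96 - 17) ≡ 59/79 mod 97. 79⁻¹ ≡ 70 (mod 97), so λ ≡ 56.
  x = λ² - 17 - 96 = 3136 - 113 ≡ 16; y = λ·(17 - 16) - 46 ≡ 10. → (16, 10)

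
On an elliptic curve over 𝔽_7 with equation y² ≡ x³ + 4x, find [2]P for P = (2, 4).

tangent at (2, 4): λ = (3·2² + 4)/(2·4) ≡ 2/1. 1⁻¹ ≡ 1 (mod 7), so λ ≡ 2·1 ≡ 2.
  x = λ² - 2 - 2 = 4 - 4 ≡ 0; y = λ·(2 - 0) - 4 ≡ 0. → (0, 0)

(0, 0)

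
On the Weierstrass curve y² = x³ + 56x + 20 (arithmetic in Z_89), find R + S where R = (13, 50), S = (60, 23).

(13, 50) + (60, 23). λ = (23 - 50)/(60 - 13) ≡ 62/47 mod 89. 47⁻¹ ≡ 36 (mod 89) since 47·36 = 1692 ≡ 1, so λ ≡ 7.
  x = λ² - 13 - 60 = 49 - 73 ≡ 65; y = λ·(13 - 65) - 50 ≡ 31. → (65, 31)

(65, 31)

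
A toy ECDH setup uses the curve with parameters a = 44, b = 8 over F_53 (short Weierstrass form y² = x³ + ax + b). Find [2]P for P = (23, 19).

tangent at (23, 19): λ = (3·23² + 44)/(2·19) ≡ 41/38. 38⁻¹ ≡ 7 (mod 53), so λ ≡ 41·7 ≡ 22.
  x = λ² - 23 - 23 = 484 - 46 ≡ 14; y = λ·(23 - 14) - 19 ≡ 20. → (14, 20)

(14, 20)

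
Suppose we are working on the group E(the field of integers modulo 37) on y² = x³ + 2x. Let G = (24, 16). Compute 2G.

tangent at (24, 16): λ = (3·24² + 2)/(2·16) ≡ 28/32. 32⁻¹ ≡ 22 (mod 37), so λ ≡ 28·22 ≡ 24.
  x = λ² - 24 - 24 = 576 - 48 ≡ 10; y = λ·(24 - 10) - 16 ≡ 24. → (10, 24)

(10, 24)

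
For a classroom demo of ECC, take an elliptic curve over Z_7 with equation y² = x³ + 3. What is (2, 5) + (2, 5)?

tangent at (2, 5): λ = (3·2² + 0)/(2·5) ≡ 5/3. 3⁻¹ ≡ 5 (mod 7), so λ ≡ 5·5 ≡ 4.
  x = λ² - 2 - 2 = 16 - 4 ≡ 5; y = λ·(2 - 5) - 5 ≡ 4. → (5, 4)

(5, 4)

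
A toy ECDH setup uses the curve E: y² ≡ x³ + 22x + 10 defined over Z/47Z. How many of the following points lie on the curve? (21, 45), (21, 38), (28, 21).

2

(21, 45): 45² ≡ 4, rhs ≡ 4 → on.
(21, 38): 38² ≡ 34, rhs ≡ 4 → off.
(28, 21): 21² ≡ 18, rhs ≡ 18 → on.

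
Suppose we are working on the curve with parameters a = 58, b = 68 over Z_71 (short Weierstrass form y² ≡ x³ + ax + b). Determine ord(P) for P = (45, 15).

2P: tangent at (45, 15): λ = (3·45² + 58)/(2·15) ≡ 27/30. 30⁻¹ ≡ 45 (mod 71) since 30·45 = 1350 ≡ 1, so λ ≡ 27·45 ≡ 8.
  x = λ² - 45 - 45 = 64 - 90 ≡ 45; y = λ·(45 - 45) - 15 ≡ 56. → (45, 56)
3P: (45, 56) + (45, 15): same x and y₁ ≡ -y₂, so the sum is O.
3P = O, so the order is 3.

3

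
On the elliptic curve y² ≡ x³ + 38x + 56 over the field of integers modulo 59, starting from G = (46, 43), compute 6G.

Double-and-add on 6 = (110)₂. Start with G = (46, 43) for the leading 1-bit.
double: tangent at (46, 43): λ = (3·46² + 38)/(2·43) ≡ 14/27. 27⁻¹ ≡ 35 (mod 59) since 27·35 = 945 ≡ 1, so λ ≡ 14·35 ≡ 18.
  x = λ² - 46 - 46 = 324 - 92 ≡ 55; y = λ·(46 - 55) - 43 ≡ 31. → (55, 31)
add G: (55, 31) + (46, 43). λ = (43 - 31)/(46 - 55) ≡ 12/50 mod 59. 50⁻¹ ≡ 13 (mod 59) since 50·13 = 650 ≡ 1, so λ ≡ 38.
  x = λ² - 55 - 46 = 1444 - 101 ≡ 45; y = λ·(55 - 45) - 31 ≡ 54. → (45, 54)
double: tangent at (45, 54): λ = (3·45² + 38)/(2·54) ≡ 36/49. 49⁻¹ ≡ 53 (mod 59), so λ ≡ 36·53 ≡ 20.
  x = λ² - 45 - 45 = 400 - 90 ≡ 15; y = λ·(45 - 15) - 54 ≡ 15. → (15, 15)

(15, 15)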